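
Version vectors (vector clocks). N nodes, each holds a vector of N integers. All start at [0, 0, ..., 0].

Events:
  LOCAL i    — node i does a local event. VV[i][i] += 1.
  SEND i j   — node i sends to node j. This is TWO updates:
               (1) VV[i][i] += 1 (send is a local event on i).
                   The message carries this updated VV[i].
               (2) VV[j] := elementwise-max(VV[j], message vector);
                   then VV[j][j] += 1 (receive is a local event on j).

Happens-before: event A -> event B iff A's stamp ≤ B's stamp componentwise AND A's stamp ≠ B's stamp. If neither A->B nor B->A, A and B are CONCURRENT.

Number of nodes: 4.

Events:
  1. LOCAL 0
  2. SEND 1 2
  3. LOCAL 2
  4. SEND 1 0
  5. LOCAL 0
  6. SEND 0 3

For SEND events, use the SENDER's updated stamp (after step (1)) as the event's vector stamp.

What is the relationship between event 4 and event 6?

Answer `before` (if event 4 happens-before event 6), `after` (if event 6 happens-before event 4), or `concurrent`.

Answer: before

Derivation:
Initial: VV[0]=[0, 0, 0, 0]
Initial: VV[1]=[0, 0, 0, 0]
Initial: VV[2]=[0, 0, 0, 0]
Initial: VV[3]=[0, 0, 0, 0]
Event 1: LOCAL 0: VV[0][0]++ -> VV[0]=[1, 0, 0, 0]
Event 2: SEND 1->2: VV[1][1]++ -> VV[1]=[0, 1, 0, 0], msg_vec=[0, 1, 0, 0]; VV[2]=max(VV[2],msg_vec) then VV[2][2]++ -> VV[2]=[0, 1, 1, 0]
Event 3: LOCAL 2: VV[2][2]++ -> VV[2]=[0, 1, 2, 0]
Event 4: SEND 1->0: VV[1][1]++ -> VV[1]=[0, 2, 0, 0], msg_vec=[0, 2, 0, 0]; VV[0]=max(VV[0],msg_vec) then VV[0][0]++ -> VV[0]=[2, 2, 0, 0]
Event 5: LOCAL 0: VV[0][0]++ -> VV[0]=[3, 2, 0, 0]
Event 6: SEND 0->3: VV[0][0]++ -> VV[0]=[4, 2, 0, 0], msg_vec=[4, 2, 0, 0]; VV[3]=max(VV[3],msg_vec) then VV[3][3]++ -> VV[3]=[4, 2, 0, 1]
Event 4 stamp: [0, 2, 0, 0]
Event 6 stamp: [4, 2, 0, 0]
[0, 2, 0, 0] <= [4, 2, 0, 0]? True
[4, 2, 0, 0] <= [0, 2, 0, 0]? False
Relation: before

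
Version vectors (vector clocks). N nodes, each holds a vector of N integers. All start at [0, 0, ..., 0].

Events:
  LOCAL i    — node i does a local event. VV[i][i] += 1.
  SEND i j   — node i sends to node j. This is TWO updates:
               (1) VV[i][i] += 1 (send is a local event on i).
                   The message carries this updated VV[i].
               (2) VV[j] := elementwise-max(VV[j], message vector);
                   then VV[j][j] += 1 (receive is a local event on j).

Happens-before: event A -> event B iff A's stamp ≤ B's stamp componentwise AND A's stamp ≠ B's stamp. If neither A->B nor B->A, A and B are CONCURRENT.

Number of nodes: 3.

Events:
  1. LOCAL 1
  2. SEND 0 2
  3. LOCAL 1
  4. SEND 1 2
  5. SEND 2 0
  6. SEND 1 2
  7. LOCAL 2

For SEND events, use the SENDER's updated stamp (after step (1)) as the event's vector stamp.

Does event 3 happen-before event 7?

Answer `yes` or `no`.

Answer: yes

Derivation:
Initial: VV[0]=[0, 0, 0]
Initial: VV[1]=[0, 0, 0]
Initial: VV[2]=[0, 0, 0]
Event 1: LOCAL 1: VV[1][1]++ -> VV[1]=[0, 1, 0]
Event 2: SEND 0->2: VV[0][0]++ -> VV[0]=[1, 0, 0], msg_vec=[1, 0, 0]; VV[2]=max(VV[2],msg_vec) then VV[2][2]++ -> VV[2]=[1, 0, 1]
Event 3: LOCAL 1: VV[1][1]++ -> VV[1]=[0, 2, 0]
Event 4: SEND 1->2: VV[1][1]++ -> VV[1]=[0, 3, 0], msg_vec=[0, 3, 0]; VV[2]=max(VV[2],msg_vec) then VV[2][2]++ -> VV[2]=[1, 3, 2]
Event 5: SEND 2->0: VV[2][2]++ -> VV[2]=[1, 3, 3], msg_vec=[1, 3, 3]; VV[0]=max(VV[0],msg_vec) then VV[0][0]++ -> VV[0]=[2, 3, 3]
Event 6: SEND 1->2: VV[1][1]++ -> VV[1]=[0, 4, 0], msg_vec=[0, 4, 0]; VV[2]=max(VV[2],msg_vec) then VV[2][2]++ -> VV[2]=[1, 4, 4]
Event 7: LOCAL 2: VV[2][2]++ -> VV[2]=[1, 4, 5]
Event 3 stamp: [0, 2, 0]
Event 7 stamp: [1, 4, 5]
[0, 2, 0] <= [1, 4, 5]? True. Equal? False. Happens-before: True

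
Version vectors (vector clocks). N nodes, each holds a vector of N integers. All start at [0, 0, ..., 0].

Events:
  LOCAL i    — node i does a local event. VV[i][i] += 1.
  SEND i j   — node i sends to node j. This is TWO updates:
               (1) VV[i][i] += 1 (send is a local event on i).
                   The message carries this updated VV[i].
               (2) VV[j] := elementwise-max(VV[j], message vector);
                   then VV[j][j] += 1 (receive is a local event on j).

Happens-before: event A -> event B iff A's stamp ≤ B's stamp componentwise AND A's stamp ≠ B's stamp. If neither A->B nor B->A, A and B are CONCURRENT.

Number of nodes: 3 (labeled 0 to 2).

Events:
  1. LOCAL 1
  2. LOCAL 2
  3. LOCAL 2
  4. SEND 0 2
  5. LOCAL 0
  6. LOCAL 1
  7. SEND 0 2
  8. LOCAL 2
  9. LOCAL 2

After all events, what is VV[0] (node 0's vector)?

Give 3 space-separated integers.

Answer: 3 0 0

Derivation:
Initial: VV[0]=[0, 0, 0]
Initial: VV[1]=[0, 0, 0]
Initial: VV[2]=[0, 0, 0]
Event 1: LOCAL 1: VV[1][1]++ -> VV[1]=[0, 1, 0]
Event 2: LOCAL 2: VV[2][2]++ -> VV[2]=[0, 0, 1]
Event 3: LOCAL 2: VV[2][2]++ -> VV[2]=[0, 0, 2]
Event 4: SEND 0->2: VV[0][0]++ -> VV[0]=[1, 0, 0], msg_vec=[1, 0, 0]; VV[2]=max(VV[2],msg_vec) then VV[2][2]++ -> VV[2]=[1, 0, 3]
Event 5: LOCAL 0: VV[0][0]++ -> VV[0]=[2, 0, 0]
Event 6: LOCAL 1: VV[1][1]++ -> VV[1]=[0, 2, 0]
Event 7: SEND 0->2: VV[0][0]++ -> VV[0]=[3, 0, 0], msg_vec=[3, 0, 0]; VV[2]=max(VV[2],msg_vec) then VV[2][2]++ -> VV[2]=[3, 0, 4]
Event 8: LOCAL 2: VV[2][2]++ -> VV[2]=[3, 0, 5]
Event 9: LOCAL 2: VV[2][2]++ -> VV[2]=[3, 0, 6]
Final vectors: VV[0]=[3, 0, 0]; VV[1]=[0, 2, 0]; VV[2]=[3, 0, 6]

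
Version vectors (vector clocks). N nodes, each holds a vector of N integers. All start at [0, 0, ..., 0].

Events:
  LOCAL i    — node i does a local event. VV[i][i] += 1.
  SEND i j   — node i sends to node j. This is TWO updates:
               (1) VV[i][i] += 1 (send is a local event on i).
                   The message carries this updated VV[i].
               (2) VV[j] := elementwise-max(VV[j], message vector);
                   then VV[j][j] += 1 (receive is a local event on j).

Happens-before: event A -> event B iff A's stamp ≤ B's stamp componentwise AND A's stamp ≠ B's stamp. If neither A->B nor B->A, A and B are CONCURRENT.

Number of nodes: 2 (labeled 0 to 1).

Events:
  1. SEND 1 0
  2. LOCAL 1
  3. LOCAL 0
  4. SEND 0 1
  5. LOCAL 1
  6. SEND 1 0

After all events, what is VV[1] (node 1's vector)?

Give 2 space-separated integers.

Answer: 3 5

Derivation:
Initial: VV[0]=[0, 0]
Initial: VV[1]=[0, 0]
Event 1: SEND 1->0: VV[1][1]++ -> VV[1]=[0, 1], msg_vec=[0, 1]; VV[0]=max(VV[0],msg_vec) then VV[0][0]++ -> VV[0]=[1, 1]
Event 2: LOCAL 1: VV[1][1]++ -> VV[1]=[0, 2]
Event 3: LOCAL 0: VV[0][0]++ -> VV[0]=[2, 1]
Event 4: SEND 0->1: VV[0][0]++ -> VV[0]=[3, 1], msg_vec=[3, 1]; VV[1]=max(VV[1],msg_vec) then VV[1][1]++ -> VV[1]=[3, 3]
Event 5: LOCAL 1: VV[1][1]++ -> VV[1]=[3, 4]
Event 6: SEND 1->0: VV[1][1]++ -> VV[1]=[3, 5], msg_vec=[3, 5]; VV[0]=max(VV[0],msg_vec) then VV[0][0]++ -> VV[0]=[4, 5]
Final vectors: VV[0]=[4, 5]; VV[1]=[3, 5]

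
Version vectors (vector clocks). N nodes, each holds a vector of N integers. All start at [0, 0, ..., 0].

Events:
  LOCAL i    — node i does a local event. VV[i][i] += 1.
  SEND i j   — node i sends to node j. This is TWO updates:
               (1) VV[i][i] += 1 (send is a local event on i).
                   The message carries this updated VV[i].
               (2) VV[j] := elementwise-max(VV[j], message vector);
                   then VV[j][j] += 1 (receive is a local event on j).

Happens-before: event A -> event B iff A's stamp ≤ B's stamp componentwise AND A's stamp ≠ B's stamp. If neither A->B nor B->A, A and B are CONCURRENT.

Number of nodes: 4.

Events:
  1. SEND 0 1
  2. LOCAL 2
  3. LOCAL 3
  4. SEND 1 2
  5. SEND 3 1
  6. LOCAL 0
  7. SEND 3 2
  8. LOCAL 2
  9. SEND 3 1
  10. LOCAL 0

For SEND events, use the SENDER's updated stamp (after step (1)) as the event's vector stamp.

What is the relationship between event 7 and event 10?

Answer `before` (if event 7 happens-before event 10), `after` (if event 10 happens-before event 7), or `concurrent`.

Initial: VV[0]=[0, 0, 0, 0]
Initial: VV[1]=[0, 0, 0, 0]
Initial: VV[2]=[0, 0, 0, 0]
Initial: VV[3]=[0, 0, 0, 0]
Event 1: SEND 0->1: VV[0][0]++ -> VV[0]=[1, 0, 0, 0], msg_vec=[1, 0, 0, 0]; VV[1]=max(VV[1],msg_vec) then VV[1][1]++ -> VV[1]=[1, 1, 0, 0]
Event 2: LOCAL 2: VV[2][2]++ -> VV[2]=[0, 0, 1, 0]
Event 3: LOCAL 3: VV[3][3]++ -> VV[3]=[0, 0, 0, 1]
Event 4: SEND 1->2: VV[1][1]++ -> VV[1]=[1, 2, 0, 0], msg_vec=[1, 2, 0, 0]; VV[2]=max(VV[2],msg_vec) then VV[2][2]++ -> VV[2]=[1, 2, 2, 0]
Event 5: SEND 3->1: VV[3][3]++ -> VV[3]=[0, 0, 0, 2], msg_vec=[0, 0, 0, 2]; VV[1]=max(VV[1],msg_vec) then VV[1][1]++ -> VV[1]=[1, 3, 0, 2]
Event 6: LOCAL 0: VV[0][0]++ -> VV[0]=[2, 0, 0, 0]
Event 7: SEND 3->2: VV[3][3]++ -> VV[3]=[0, 0, 0, 3], msg_vec=[0, 0, 0, 3]; VV[2]=max(VV[2],msg_vec) then VV[2][2]++ -> VV[2]=[1, 2, 3, 3]
Event 8: LOCAL 2: VV[2][2]++ -> VV[2]=[1, 2, 4, 3]
Event 9: SEND 3->1: VV[3][3]++ -> VV[3]=[0, 0, 0, 4], msg_vec=[0, 0, 0, 4]; VV[1]=max(VV[1],msg_vec) then VV[1][1]++ -> VV[1]=[1, 4, 0, 4]
Event 10: LOCAL 0: VV[0][0]++ -> VV[0]=[3, 0, 0, 0]
Event 7 stamp: [0, 0, 0, 3]
Event 10 stamp: [3, 0, 0, 0]
[0, 0, 0, 3] <= [3, 0, 0, 0]? False
[3, 0, 0, 0] <= [0, 0, 0, 3]? False
Relation: concurrent

Answer: concurrent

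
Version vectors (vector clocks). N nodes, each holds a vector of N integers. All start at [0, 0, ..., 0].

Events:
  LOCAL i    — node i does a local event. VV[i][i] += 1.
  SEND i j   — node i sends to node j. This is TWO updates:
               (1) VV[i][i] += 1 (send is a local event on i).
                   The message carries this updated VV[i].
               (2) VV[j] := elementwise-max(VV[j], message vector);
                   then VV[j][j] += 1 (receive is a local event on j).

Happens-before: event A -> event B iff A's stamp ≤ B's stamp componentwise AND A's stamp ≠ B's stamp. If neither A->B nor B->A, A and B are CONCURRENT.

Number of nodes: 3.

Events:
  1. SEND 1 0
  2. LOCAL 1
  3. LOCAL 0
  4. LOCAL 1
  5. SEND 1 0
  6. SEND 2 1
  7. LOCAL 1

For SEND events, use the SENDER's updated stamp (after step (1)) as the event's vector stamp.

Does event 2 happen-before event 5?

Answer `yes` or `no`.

Initial: VV[0]=[0, 0, 0]
Initial: VV[1]=[0, 0, 0]
Initial: VV[2]=[0, 0, 0]
Event 1: SEND 1->0: VV[1][1]++ -> VV[1]=[0, 1, 0], msg_vec=[0, 1, 0]; VV[0]=max(VV[0],msg_vec) then VV[0][0]++ -> VV[0]=[1, 1, 0]
Event 2: LOCAL 1: VV[1][1]++ -> VV[1]=[0, 2, 0]
Event 3: LOCAL 0: VV[0][0]++ -> VV[0]=[2, 1, 0]
Event 4: LOCAL 1: VV[1][1]++ -> VV[1]=[0, 3, 0]
Event 5: SEND 1->0: VV[1][1]++ -> VV[1]=[0, 4, 0], msg_vec=[0, 4, 0]; VV[0]=max(VV[0],msg_vec) then VV[0][0]++ -> VV[0]=[3, 4, 0]
Event 6: SEND 2->1: VV[2][2]++ -> VV[2]=[0, 0, 1], msg_vec=[0, 0, 1]; VV[1]=max(VV[1],msg_vec) then VV[1][1]++ -> VV[1]=[0, 5, 1]
Event 7: LOCAL 1: VV[1][1]++ -> VV[1]=[0, 6, 1]
Event 2 stamp: [0, 2, 0]
Event 5 stamp: [0, 4, 0]
[0, 2, 0] <= [0, 4, 0]? True. Equal? False. Happens-before: True

Answer: yes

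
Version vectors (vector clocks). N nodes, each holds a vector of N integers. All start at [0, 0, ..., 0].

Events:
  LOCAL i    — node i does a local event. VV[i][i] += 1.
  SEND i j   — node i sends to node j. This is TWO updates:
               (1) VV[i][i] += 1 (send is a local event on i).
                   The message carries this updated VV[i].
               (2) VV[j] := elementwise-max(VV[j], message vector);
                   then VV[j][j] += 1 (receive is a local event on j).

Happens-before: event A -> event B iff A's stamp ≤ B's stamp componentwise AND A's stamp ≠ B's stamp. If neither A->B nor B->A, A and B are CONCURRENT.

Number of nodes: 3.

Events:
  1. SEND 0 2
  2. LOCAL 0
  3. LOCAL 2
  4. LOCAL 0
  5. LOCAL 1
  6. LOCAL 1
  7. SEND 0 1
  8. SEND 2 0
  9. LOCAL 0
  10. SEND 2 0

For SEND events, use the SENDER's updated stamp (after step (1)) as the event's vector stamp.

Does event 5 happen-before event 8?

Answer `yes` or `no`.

Answer: no

Derivation:
Initial: VV[0]=[0, 0, 0]
Initial: VV[1]=[0, 0, 0]
Initial: VV[2]=[0, 0, 0]
Event 1: SEND 0->2: VV[0][0]++ -> VV[0]=[1, 0, 0], msg_vec=[1, 0, 0]; VV[2]=max(VV[2],msg_vec) then VV[2][2]++ -> VV[2]=[1, 0, 1]
Event 2: LOCAL 0: VV[0][0]++ -> VV[0]=[2, 0, 0]
Event 3: LOCAL 2: VV[2][2]++ -> VV[2]=[1, 0, 2]
Event 4: LOCAL 0: VV[0][0]++ -> VV[0]=[3, 0, 0]
Event 5: LOCAL 1: VV[1][1]++ -> VV[1]=[0, 1, 0]
Event 6: LOCAL 1: VV[1][1]++ -> VV[1]=[0, 2, 0]
Event 7: SEND 0->1: VV[0][0]++ -> VV[0]=[4, 0, 0], msg_vec=[4, 0, 0]; VV[1]=max(VV[1],msg_vec) then VV[1][1]++ -> VV[1]=[4, 3, 0]
Event 8: SEND 2->0: VV[2][2]++ -> VV[2]=[1, 0, 3], msg_vec=[1, 0, 3]; VV[0]=max(VV[0],msg_vec) then VV[0][0]++ -> VV[0]=[5, 0, 3]
Event 9: LOCAL 0: VV[0][0]++ -> VV[0]=[6, 0, 3]
Event 10: SEND 2->0: VV[2][2]++ -> VV[2]=[1, 0, 4], msg_vec=[1, 0, 4]; VV[0]=max(VV[0],msg_vec) then VV[0][0]++ -> VV[0]=[7, 0, 4]
Event 5 stamp: [0, 1, 0]
Event 8 stamp: [1, 0, 3]
[0, 1, 0] <= [1, 0, 3]? False. Equal? False. Happens-before: False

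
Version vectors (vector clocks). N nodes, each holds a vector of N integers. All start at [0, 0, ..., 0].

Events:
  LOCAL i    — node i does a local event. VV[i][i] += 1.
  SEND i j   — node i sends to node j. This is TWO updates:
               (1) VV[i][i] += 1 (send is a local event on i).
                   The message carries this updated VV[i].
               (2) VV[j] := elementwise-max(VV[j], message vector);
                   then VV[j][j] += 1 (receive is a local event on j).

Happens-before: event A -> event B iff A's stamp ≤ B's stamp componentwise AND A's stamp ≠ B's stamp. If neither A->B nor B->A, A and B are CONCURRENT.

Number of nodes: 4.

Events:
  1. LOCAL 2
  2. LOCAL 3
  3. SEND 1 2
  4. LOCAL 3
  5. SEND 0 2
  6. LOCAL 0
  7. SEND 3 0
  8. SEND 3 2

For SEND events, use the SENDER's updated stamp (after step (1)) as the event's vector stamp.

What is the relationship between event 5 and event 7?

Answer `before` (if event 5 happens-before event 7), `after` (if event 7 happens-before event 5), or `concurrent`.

Initial: VV[0]=[0, 0, 0, 0]
Initial: VV[1]=[0, 0, 0, 0]
Initial: VV[2]=[0, 0, 0, 0]
Initial: VV[3]=[0, 0, 0, 0]
Event 1: LOCAL 2: VV[2][2]++ -> VV[2]=[0, 0, 1, 0]
Event 2: LOCAL 3: VV[3][3]++ -> VV[3]=[0, 0, 0, 1]
Event 3: SEND 1->2: VV[1][1]++ -> VV[1]=[0, 1, 0, 0], msg_vec=[0, 1, 0, 0]; VV[2]=max(VV[2],msg_vec) then VV[2][2]++ -> VV[2]=[0, 1, 2, 0]
Event 4: LOCAL 3: VV[3][3]++ -> VV[3]=[0, 0, 0, 2]
Event 5: SEND 0->2: VV[0][0]++ -> VV[0]=[1, 0, 0, 0], msg_vec=[1, 0, 0, 0]; VV[2]=max(VV[2],msg_vec) then VV[2][2]++ -> VV[2]=[1, 1, 3, 0]
Event 6: LOCAL 0: VV[0][0]++ -> VV[0]=[2, 0, 0, 0]
Event 7: SEND 3->0: VV[3][3]++ -> VV[3]=[0, 0, 0, 3], msg_vec=[0, 0, 0, 3]; VV[0]=max(VV[0],msg_vec) then VV[0][0]++ -> VV[0]=[3, 0, 0, 3]
Event 8: SEND 3->2: VV[3][3]++ -> VV[3]=[0, 0, 0, 4], msg_vec=[0, 0, 0, 4]; VV[2]=max(VV[2],msg_vec) then VV[2][2]++ -> VV[2]=[1, 1, 4, 4]
Event 5 stamp: [1, 0, 0, 0]
Event 7 stamp: [0, 0, 0, 3]
[1, 0, 0, 0] <= [0, 0, 0, 3]? False
[0, 0, 0, 3] <= [1, 0, 0, 0]? False
Relation: concurrent

Answer: concurrent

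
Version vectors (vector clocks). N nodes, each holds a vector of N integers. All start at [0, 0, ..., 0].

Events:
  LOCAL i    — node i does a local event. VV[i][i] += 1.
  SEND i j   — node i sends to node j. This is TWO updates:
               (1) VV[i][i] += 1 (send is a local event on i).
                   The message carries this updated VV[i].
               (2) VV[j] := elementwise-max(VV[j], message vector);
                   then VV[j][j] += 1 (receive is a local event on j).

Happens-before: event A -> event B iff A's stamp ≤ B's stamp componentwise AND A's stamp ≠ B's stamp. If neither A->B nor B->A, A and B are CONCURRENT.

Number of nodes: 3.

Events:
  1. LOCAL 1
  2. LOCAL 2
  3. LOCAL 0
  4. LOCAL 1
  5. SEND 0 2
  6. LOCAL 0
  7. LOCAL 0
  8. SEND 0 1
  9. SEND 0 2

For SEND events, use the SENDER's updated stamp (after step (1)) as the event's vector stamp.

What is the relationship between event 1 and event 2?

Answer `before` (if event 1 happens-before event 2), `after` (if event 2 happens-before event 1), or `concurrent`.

Answer: concurrent

Derivation:
Initial: VV[0]=[0, 0, 0]
Initial: VV[1]=[0, 0, 0]
Initial: VV[2]=[0, 0, 0]
Event 1: LOCAL 1: VV[1][1]++ -> VV[1]=[0, 1, 0]
Event 2: LOCAL 2: VV[2][2]++ -> VV[2]=[0, 0, 1]
Event 3: LOCAL 0: VV[0][0]++ -> VV[0]=[1, 0, 0]
Event 4: LOCAL 1: VV[1][1]++ -> VV[1]=[0, 2, 0]
Event 5: SEND 0->2: VV[0][0]++ -> VV[0]=[2, 0, 0], msg_vec=[2, 0, 0]; VV[2]=max(VV[2],msg_vec) then VV[2][2]++ -> VV[2]=[2, 0, 2]
Event 6: LOCAL 0: VV[0][0]++ -> VV[0]=[3, 0, 0]
Event 7: LOCAL 0: VV[0][0]++ -> VV[0]=[4, 0, 0]
Event 8: SEND 0->1: VV[0][0]++ -> VV[0]=[5, 0, 0], msg_vec=[5, 0, 0]; VV[1]=max(VV[1],msg_vec) then VV[1][1]++ -> VV[1]=[5, 3, 0]
Event 9: SEND 0->2: VV[0][0]++ -> VV[0]=[6, 0, 0], msg_vec=[6, 0, 0]; VV[2]=max(VV[2],msg_vec) then VV[2][2]++ -> VV[2]=[6, 0, 3]
Event 1 stamp: [0, 1, 0]
Event 2 stamp: [0, 0, 1]
[0, 1, 0] <= [0, 0, 1]? False
[0, 0, 1] <= [0, 1, 0]? False
Relation: concurrent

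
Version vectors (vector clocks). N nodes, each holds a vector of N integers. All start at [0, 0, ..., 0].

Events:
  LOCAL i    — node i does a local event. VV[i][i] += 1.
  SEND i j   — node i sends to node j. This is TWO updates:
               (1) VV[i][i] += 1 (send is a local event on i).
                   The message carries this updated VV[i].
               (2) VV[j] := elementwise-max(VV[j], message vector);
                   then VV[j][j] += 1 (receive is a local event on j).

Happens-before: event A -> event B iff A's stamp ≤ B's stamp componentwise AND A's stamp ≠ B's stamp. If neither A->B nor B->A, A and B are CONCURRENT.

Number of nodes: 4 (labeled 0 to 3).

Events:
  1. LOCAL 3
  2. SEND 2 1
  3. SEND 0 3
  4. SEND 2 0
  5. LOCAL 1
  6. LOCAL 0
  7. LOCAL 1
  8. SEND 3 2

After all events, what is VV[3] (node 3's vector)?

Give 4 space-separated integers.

Initial: VV[0]=[0, 0, 0, 0]
Initial: VV[1]=[0, 0, 0, 0]
Initial: VV[2]=[0, 0, 0, 0]
Initial: VV[3]=[0, 0, 0, 0]
Event 1: LOCAL 3: VV[3][3]++ -> VV[3]=[0, 0, 0, 1]
Event 2: SEND 2->1: VV[2][2]++ -> VV[2]=[0, 0, 1, 0], msg_vec=[0, 0, 1, 0]; VV[1]=max(VV[1],msg_vec) then VV[1][1]++ -> VV[1]=[0, 1, 1, 0]
Event 3: SEND 0->3: VV[0][0]++ -> VV[0]=[1, 0, 0, 0], msg_vec=[1, 0, 0, 0]; VV[3]=max(VV[3],msg_vec) then VV[3][3]++ -> VV[3]=[1, 0, 0, 2]
Event 4: SEND 2->0: VV[2][2]++ -> VV[2]=[0, 0, 2, 0], msg_vec=[0, 0, 2, 0]; VV[0]=max(VV[0],msg_vec) then VV[0][0]++ -> VV[0]=[2, 0, 2, 0]
Event 5: LOCAL 1: VV[1][1]++ -> VV[1]=[0, 2, 1, 0]
Event 6: LOCAL 0: VV[0][0]++ -> VV[0]=[3, 0, 2, 0]
Event 7: LOCAL 1: VV[1][1]++ -> VV[1]=[0, 3, 1, 0]
Event 8: SEND 3->2: VV[3][3]++ -> VV[3]=[1, 0, 0, 3], msg_vec=[1, 0, 0, 3]; VV[2]=max(VV[2],msg_vec) then VV[2][2]++ -> VV[2]=[1, 0, 3, 3]
Final vectors: VV[0]=[3, 0, 2, 0]; VV[1]=[0, 3, 1, 0]; VV[2]=[1, 0, 3, 3]; VV[3]=[1, 0, 0, 3]

Answer: 1 0 0 3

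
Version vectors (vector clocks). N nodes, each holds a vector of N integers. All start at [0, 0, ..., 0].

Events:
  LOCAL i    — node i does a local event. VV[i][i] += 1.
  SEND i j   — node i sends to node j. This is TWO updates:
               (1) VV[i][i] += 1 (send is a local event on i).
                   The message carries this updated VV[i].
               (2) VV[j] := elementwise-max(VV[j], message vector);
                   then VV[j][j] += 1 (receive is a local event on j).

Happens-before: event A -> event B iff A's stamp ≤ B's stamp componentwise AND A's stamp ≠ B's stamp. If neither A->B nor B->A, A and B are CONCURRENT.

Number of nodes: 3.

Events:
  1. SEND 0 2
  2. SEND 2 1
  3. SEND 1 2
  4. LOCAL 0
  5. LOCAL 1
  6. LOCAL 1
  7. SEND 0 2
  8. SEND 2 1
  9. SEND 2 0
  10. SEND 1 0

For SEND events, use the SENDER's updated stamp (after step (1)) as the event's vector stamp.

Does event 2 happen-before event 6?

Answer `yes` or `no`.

Answer: yes

Derivation:
Initial: VV[0]=[0, 0, 0]
Initial: VV[1]=[0, 0, 0]
Initial: VV[2]=[0, 0, 0]
Event 1: SEND 0->2: VV[0][0]++ -> VV[0]=[1, 0, 0], msg_vec=[1, 0, 0]; VV[2]=max(VV[2],msg_vec) then VV[2][2]++ -> VV[2]=[1, 0, 1]
Event 2: SEND 2->1: VV[2][2]++ -> VV[2]=[1, 0, 2], msg_vec=[1, 0, 2]; VV[1]=max(VV[1],msg_vec) then VV[1][1]++ -> VV[1]=[1, 1, 2]
Event 3: SEND 1->2: VV[1][1]++ -> VV[1]=[1, 2, 2], msg_vec=[1, 2, 2]; VV[2]=max(VV[2],msg_vec) then VV[2][2]++ -> VV[2]=[1, 2, 3]
Event 4: LOCAL 0: VV[0][0]++ -> VV[0]=[2, 0, 0]
Event 5: LOCAL 1: VV[1][1]++ -> VV[1]=[1, 3, 2]
Event 6: LOCAL 1: VV[1][1]++ -> VV[1]=[1, 4, 2]
Event 7: SEND 0->2: VV[0][0]++ -> VV[0]=[3, 0, 0], msg_vec=[3, 0, 0]; VV[2]=max(VV[2],msg_vec) then VV[2][2]++ -> VV[2]=[3, 2, 4]
Event 8: SEND 2->1: VV[2][2]++ -> VV[2]=[3, 2, 5], msg_vec=[3, 2, 5]; VV[1]=max(VV[1],msg_vec) then VV[1][1]++ -> VV[1]=[3, 5, 5]
Event 9: SEND 2->0: VV[2][2]++ -> VV[2]=[3, 2, 6], msg_vec=[3, 2, 6]; VV[0]=max(VV[0],msg_vec) then VV[0][0]++ -> VV[0]=[4, 2, 6]
Event 10: SEND 1->0: VV[1][1]++ -> VV[1]=[3, 6, 5], msg_vec=[3, 6, 5]; VV[0]=max(VV[0],msg_vec) then VV[0][0]++ -> VV[0]=[5, 6, 6]
Event 2 stamp: [1, 0, 2]
Event 6 stamp: [1, 4, 2]
[1, 0, 2] <= [1, 4, 2]? True. Equal? False. Happens-before: True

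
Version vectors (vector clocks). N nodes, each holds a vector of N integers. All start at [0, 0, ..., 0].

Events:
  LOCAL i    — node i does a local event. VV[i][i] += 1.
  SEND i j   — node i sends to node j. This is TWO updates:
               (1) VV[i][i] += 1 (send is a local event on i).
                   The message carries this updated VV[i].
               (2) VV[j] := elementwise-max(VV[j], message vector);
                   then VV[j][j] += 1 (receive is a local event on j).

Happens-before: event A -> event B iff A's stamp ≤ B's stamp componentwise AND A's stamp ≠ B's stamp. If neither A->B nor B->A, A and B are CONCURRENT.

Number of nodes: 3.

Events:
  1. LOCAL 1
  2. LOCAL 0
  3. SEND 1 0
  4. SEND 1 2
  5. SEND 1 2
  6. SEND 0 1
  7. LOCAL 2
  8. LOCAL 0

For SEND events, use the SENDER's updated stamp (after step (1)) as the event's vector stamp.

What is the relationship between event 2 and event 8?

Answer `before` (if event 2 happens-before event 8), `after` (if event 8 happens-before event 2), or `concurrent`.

Initial: VV[0]=[0, 0, 0]
Initial: VV[1]=[0, 0, 0]
Initial: VV[2]=[0, 0, 0]
Event 1: LOCAL 1: VV[1][1]++ -> VV[1]=[0, 1, 0]
Event 2: LOCAL 0: VV[0][0]++ -> VV[0]=[1, 0, 0]
Event 3: SEND 1->0: VV[1][1]++ -> VV[1]=[0, 2, 0], msg_vec=[0, 2, 0]; VV[0]=max(VV[0],msg_vec) then VV[0][0]++ -> VV[0]=[2, 2, 0]
Event 4: SEND 1->2: VV[1][1]++ -> VV[1]=[0, 3, 0], msg_vec=[0, 3, 0]; VV[2]=max(VV[2],msg_vec) then VV[2][2]++ -> VV[2]=[0, 3, 1]
Event 5: SEND 1->2: VV[1][1]++ -> VV[1]=[0, 4, 0], msg_vec=[0, 4, 0]; VV[2]=max(VV[2],msg_vec) then VV[2][2]++ -> VV[2]=[0, 4, 2]
Event 6: SEND 0->1: VV[0][0]++ -> VV[0]=[3, 2, 0], msg_vec=[3, 2, 0]; VV[1]=max(VV[1],msg_vec) then VV[1][1]++ -> VV[1]=[3, 5, 0]
Event 7: LOCAL 2: VV[2][2]++ -> VV[2]=[0, 4, 3]
Event 8: LOCAL 0: VV[0][0]++ -> VV[0]=[4, 2, 0]
Event 2 stamp: [1, 0, 0]
Event 8 stamp: [4, 2, 0]
[1, 0, 0] <= [4, 2, 0]? True
[4, 2, 0] <= [1, 0, 0]? False
Relation: before

Answer: before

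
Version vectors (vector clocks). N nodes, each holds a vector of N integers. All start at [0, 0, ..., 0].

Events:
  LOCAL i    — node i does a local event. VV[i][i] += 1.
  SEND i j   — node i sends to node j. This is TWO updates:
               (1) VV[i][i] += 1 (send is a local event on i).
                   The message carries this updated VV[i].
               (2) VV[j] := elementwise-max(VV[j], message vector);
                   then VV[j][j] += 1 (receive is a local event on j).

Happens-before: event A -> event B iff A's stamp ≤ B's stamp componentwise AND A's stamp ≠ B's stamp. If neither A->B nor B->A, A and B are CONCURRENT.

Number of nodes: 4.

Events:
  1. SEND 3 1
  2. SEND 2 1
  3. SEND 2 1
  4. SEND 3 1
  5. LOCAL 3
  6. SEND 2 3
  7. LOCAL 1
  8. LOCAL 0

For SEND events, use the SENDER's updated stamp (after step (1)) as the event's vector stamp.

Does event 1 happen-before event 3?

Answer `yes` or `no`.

Initial: VV[0]=[0, 0, 0, 0]
Initial: VV[1]=[0, 0, 0, 0]
Initial: VV[2]=[0, 0, 0, 0]
Initial: VV[3]=[0, 0, 0, 0]
Event 1: SEND 3->1: VV[3][3]++ -> VV[3]=[0, 0, 0, 1], msg_vec=[0, 0, 0, 1]; VV[1]=max(VV[1],msg_vec) then VV[1][1]++ -> VV[1]=[0, 1, 0, 1]
Event 2: SEND 2->1: VV[2][2]++ -> VV[2]=[0, 0, 1, 0], msg_vec=[0, 0, 1, 0]; VV[1]=max(VV[1],msg_vec) then VV[1][1]++ -> VV[1]=[0, 2, 1, 1]
Event 3: SEND 2->1: VV[2][2]++ -> VV[2]=[0, 0, 2, 0], msg_vec=[0, 0, 2, 0]; VV[1]=max(VV[1],msg_vec) then VV[1][1]++ -> VV[1]=[0, 3, 2, 1]
Event 4: SEND 3->1: VV[3][3]++ -> VV[3]=[0, 0, 0, 2], msg_vec=[0, 0, 0, 2]; VV[1]=max(VV[1],msg_vec) then VV[1][1]++ -> VV[1]=[0, 4, 2, 2]
Event 5: LOCAL 3: VV[3][3]++ -> VV[3]=[0, 0, 0, 3]
Event 6: SEND 2->3: VV[2][2]++ -> VV[2]=[0, 0, 3, 0], msg_vec=[0, 0, 3, 0]; VV[3]=max(VV[3],msg_vec) then VV[3][3]++ -> VV[3]=[0, 0, 3, 4]
Event 7: LOCAL 1: VV[1][1]++ -> VV[1]=[0, 5, 2, 2]
Event 8: LOCAL 0: VV[0][0]++ -> VV[0]=[1, 0, 0, 0]
Event 1 stamp: [0, 0, 0, 1]
Event 3 stamp: [0, 0, 2, 0]
[0, 0, 0, 1] <= [0, 0, 2, 0]? False. Equal? False. Happens-before: False

Answer: no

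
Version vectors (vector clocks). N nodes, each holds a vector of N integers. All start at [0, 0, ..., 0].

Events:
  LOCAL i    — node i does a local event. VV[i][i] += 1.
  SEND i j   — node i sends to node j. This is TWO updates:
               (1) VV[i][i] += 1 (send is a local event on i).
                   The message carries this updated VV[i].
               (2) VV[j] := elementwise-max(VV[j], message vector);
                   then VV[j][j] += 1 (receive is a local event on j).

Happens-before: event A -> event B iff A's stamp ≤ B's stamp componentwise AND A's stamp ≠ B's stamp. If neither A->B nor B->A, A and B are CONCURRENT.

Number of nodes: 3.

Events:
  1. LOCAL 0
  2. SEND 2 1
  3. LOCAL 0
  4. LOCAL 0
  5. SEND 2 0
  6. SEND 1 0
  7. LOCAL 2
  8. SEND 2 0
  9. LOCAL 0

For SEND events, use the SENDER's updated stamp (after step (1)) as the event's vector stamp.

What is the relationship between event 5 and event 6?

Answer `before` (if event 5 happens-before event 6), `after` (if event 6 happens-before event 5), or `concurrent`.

Initial: VV[0]=[0, 0, 0]
Initial: VV[1]=[0, 0, 0]
Initial: VV[2]=[0, 0, 0]
Event 1: LOCAL 0: VV[0][0]++ -> VV[0]=[1, 0, 0]
Event 2: SEND 2->1: VV[2][2]++ -> VV[2]=[0, 0, 1], msg_vec=[0, 0, 1]; VV[1]=max(VV[1],msg_vec) then VV[1][1]++ -> VV[1]=[0, 1, 1]
Event 3: LOCAL 0: VV[0][0]++ -> VV[0]=[2, 0, 0]
Event 4: LOCAL 0: VV[0][0]++ -> VV[0]=[3, 0, 0]
Event 5: SEND 2->0: VV[2][2]++ -> VV[2]=[0, 0, 2], msg_vec=[0, 0, 2]; VV[0]=max(VV[0],msg_vec) then VV[0][0]++ -> VV[0]=[4, 0, 2]
Event 6: SEND 1->0: VV[1][1]++ -> VV[1]=[0, 2, 1], msg_vec=[0, 2, 1]; VV[0]=max(VV[0],msg_vec) then VV[0][0]++ -> VV[0]=[5, 2, 2]
Event 7: LOCAL 2: VV[2][2]++ -> VV[2]=[0, 0, 3]
Event 8: SEND 2->0: VV[2][2]++ -> VV[2]=[0, 0, 4], msg_vec=[0, 0, 4]; VV[0]=max(VV[0],msg_vec) then VV[0][0]++ -> VV[0]=[6, 2, 4]
Event 9: LOCAL 0: VV[0][0]++ -> VV[0]=[7, 2, 4]
Event 5 stamp: [0, 0, 2]
Event 6 stamp: [0, 2, 1]
[0, 0, 2] <= [0, 2, 1]? False
[0, 2, 1] <= [0, 0, 2]? False
Relation: concurrent

Answer: concurrent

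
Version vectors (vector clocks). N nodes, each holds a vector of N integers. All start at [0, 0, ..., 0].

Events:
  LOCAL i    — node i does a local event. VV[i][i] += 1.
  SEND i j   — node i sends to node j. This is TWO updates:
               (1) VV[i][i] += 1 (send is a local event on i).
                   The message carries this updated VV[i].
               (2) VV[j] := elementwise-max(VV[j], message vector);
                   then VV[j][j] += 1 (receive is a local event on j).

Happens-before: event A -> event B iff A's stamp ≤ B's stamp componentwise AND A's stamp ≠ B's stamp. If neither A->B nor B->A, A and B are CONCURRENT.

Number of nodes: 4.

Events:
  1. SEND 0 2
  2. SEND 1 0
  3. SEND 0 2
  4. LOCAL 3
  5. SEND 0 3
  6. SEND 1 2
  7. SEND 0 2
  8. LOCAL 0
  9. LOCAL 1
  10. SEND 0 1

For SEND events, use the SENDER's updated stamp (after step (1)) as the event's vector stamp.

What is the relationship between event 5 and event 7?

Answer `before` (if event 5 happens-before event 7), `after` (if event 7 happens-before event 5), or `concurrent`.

Initial: VV[0]=[0, 0, 0, 0]
Initial: VV[1]=[0, 0, 0, 0]
Initial: VV[2]=[0, 0, 0, 0]
Initial: VV[3]=[0, 0, 0, 0]
Event 1: SEND 0->2: VV[0][0]++ -> VV[0]=[1, 0, 0, 0], msg_vec=[1, 0, 0, 0]; VV[2]=max(VV[2],msg_vec) then VV[2][2]++ -> VV[2]=[1, 0, 1, 0]
Event 2: SEND 1->0: VV[1][1]++ -> VV[1]=[0, 1, 0, 0], msg_vec=[0, 1, 0, 0]; VV[0]=max(VV[0],msg_vec) then VV[0][0]++ -> VV[0]=[2, 1, 0, 0]
Event 3: SEND 0->2: VV[0][0]++ -> VV[0]=[3, 1, 0, 0], msg_vec=[3, 1, 0, 0]; VV[2]=max(VV[2],msg_vec) then VV[2][2]++ -> VV[2]=[3, 1, 2, 0]
Event 4: LOCAL 3: VV[3][3]++ -> VV[3]=[0, 0, 0, 1]
Event 5: SEND 0->3: VV[0][0]++ -> VV[0]=[4, 1, 0, 0], msg_vec=[4, 1, 0, 0]; VV[3]=max(VV[3],msg_vec) then VV[3][3]++ -> VV[3]=[4, 1, 0, 2]
Event 6: SEND 1->2: VV[1][1]++ -> VV[1]=[0, 2, 0, 0], msg_vec=[0, 2, 0, 0]; VV[2]=max(VV[2],msg_vec) then VV[2][2]++ -> VV[2]=[3, 2, 3, 0]
Event 7: SEND 0->2: VV[0][0]++ -> VV[0]=[5, 1, 0, 0], msg_vec=[5, 1, 0, 0]; VV[2]=max(VV[2],msg_vec) then VV[2][2]++ -> VV[2]=[5, 2, 4, 0]
Event 8: LOCAL 0: VV[0][0]++ -> VV[0]=[6, 1, 0, 0]
Event 9: LOCAL 1: VV[1][1]++ -> VV[1]=[0, 3, 0, 0]
Event 10: SEND 0->1: VV[0][0]++ -> VV[0]=[7, 1, 0, 0], msg_vec=[7, 1, 0, 0]; VV[1]=max(VV[1],msg_vec) then VV[1][1]++ -> VV[1]=[7, 4, 0, 0]
Event 5 stamp: [4, 1, 0, 0]
Event 7 stamp: [5, 1, 0, 0]
[4, 1, 0, 0] <= [5, 1, 0, 0]? True
[5, 1, 0, 0] <= [4, 1, 0, 0]? False
Relation: before

Answer: before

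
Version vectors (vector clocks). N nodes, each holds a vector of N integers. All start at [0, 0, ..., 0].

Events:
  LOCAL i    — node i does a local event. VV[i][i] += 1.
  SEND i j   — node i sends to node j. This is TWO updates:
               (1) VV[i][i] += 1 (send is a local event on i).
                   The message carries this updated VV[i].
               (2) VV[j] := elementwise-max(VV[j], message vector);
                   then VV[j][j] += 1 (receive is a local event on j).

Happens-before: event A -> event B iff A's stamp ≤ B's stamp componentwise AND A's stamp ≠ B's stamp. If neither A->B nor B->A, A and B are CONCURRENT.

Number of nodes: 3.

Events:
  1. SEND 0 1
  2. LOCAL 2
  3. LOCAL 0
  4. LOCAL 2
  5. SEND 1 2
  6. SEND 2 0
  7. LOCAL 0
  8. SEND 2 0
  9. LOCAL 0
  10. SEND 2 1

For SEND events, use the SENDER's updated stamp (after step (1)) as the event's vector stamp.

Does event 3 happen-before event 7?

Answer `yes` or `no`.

Initial: VV[0]=[0, 0, 0]
Initial: VV[1]=[0, 0, 0]
Initial: VV[2]=[0, 0, 0]
Event 1: SEND 0->1: VV[0][0]++ -> VV[0]=[1, 0, 0], msg_vec=[1, 0, 0]; VV[1]=max(VV[1],msg_vec) then VV[1][1]++ -> VV[1]=[1, 1, 0]
Event 2: LOCAL 2: VV[2][2]++ -> VV[2]=[0, 0, 1]
Event 3: LOCAL 0: VV[0][0]++ -> VV[0]=[2, 0, 0]
Event 4: LOCAL 2: VV[2][2]++ -> VV[2]=[0, 0, 2]
Event 5: SEND 1->2: VV[1][1]++ -> VV[1]=[1, 2, 0], msg_vec=[1, 2, 0]; VV[2]=max(VV[2],msg_vec) then VV[2][2]++ -> VV[2]=[1, 2, 3]
Event 6: SEND 2->0: VV[2][2]++ -> VV[2]=[1, 2, 4], msg_vec=[1, 2, 4]; VV[0]=max(VV[0],msg_vec) then VV[0][0]++ -> VV[0]=[3, 2, 4]
Event 7: LOCAL 0: VV[0][0]++ -> VV[0]=[4, 2, 4]
Event 8: SEND 2->0: VV[2][2]++ -> VV[2]=[1, 2, 5], msg_vec=[1, 2, 5]; VV[0]=max(VV[0],msg_vec) then VV[0][0]++ -> VV[0]=[5, 2, 5]
Event 9: LOCAL 0: VV[0][0]++ -> VV[0]=[6, 2, 5]
Event 10: SEND 2->1: VV[2][2]++ -> VV[2]=[1, 2, 6], msg_vec=[1, 2, 6]; VV[1]=max(VV[1],msg_vec) then VV[1][1]++ -> VV[1]=[1, 3, 6]
Event 3 stamp: [2, 0, 0]
Event 7 stamp: [4, 2, 4]
[2, 0, 0] <= [4, 2, 4]? True. Equal? False. Happens-before: True

Answer: yes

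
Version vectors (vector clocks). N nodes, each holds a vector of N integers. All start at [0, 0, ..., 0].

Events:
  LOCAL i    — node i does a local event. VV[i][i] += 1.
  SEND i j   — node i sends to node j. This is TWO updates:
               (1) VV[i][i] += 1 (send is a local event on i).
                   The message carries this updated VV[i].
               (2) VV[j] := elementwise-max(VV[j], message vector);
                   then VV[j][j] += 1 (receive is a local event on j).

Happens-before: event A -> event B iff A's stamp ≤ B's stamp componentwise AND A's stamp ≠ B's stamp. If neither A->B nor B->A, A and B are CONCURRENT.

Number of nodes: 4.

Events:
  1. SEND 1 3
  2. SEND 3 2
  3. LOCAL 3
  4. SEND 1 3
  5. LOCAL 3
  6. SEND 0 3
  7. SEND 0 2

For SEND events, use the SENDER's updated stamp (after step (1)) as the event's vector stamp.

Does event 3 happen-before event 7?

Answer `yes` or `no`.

Answer: no

Derivation:
Initial: VV[0]=[0, 0, 0, 0]
Initial: VV[1]=[0, 0, 0, 0]
Initial: VV[2]=[0, 0, 0, 0]
Initial: VV[3]=[0, 0, 0, 0]
Event 1: SEND 1->3: VV[1][1]++ -> VV[1]=[0, 1, 0, 0], msg_vec=[0, 1, 0, 0]; VV[3]=max(VV[3],msg_vec) then VV[3][3]++ -> VV[3]=[0, 1, 0, 1]
Event 2: SEND 3->2: VV[3][3]++ -> VV[3]=[0, 1, 0, 2], msg_vec=[0, 1, 0, 2]; VV[2]=max(VV[2],msg_vec) then VV[2][2]++ -> VV[2]=[0, 1, 1, 2]
Event 3: LOCAL 3: VV[3][3]++ -> VV[3]=[0, 1, 0, 3]
Event 4: SEND 1->3: VV[1][1]++ -> VV[1]=[0, 2, 0, 0], msg_vec=[0, 2, 0, 0]; VV[3]=max(VV[3],msg_vec) then VV[3][3]++ -> VV[3]=[0, 2, 0, 4]
Event 5: LOCAL 3: VV[3][3]++ -> VV[3]=[0, 2, 0, 5]
Event 6: SEND 0->3: VV[0][0]++ -> VV[0]=[1, 0, 0, 0], msg_vec=[1, 0, 0, 0]; VV[3]=max(VV[3],msg_vec) then VV[3][3]++ -> VV[3]=[1, 2, 0, 6]
Event 7: SEND 0->2: VV[0][0]++ -> VV[0]=[2, 0, 0, 0], msg_vec=[2, 0, 0, 0]; VV[2]=max(VV[2],msg_vec) then VV[2][2]++ -> VV[2]=[2, 1, 2, 2]
Event 3 stamp: [0, 1, 0, 3]
Event 7 stamp: [2, 0, 0, 0]
[0, 1, 0, 3] <= [2, 0, 0, 0]? False. Equal? False. Happens-before: False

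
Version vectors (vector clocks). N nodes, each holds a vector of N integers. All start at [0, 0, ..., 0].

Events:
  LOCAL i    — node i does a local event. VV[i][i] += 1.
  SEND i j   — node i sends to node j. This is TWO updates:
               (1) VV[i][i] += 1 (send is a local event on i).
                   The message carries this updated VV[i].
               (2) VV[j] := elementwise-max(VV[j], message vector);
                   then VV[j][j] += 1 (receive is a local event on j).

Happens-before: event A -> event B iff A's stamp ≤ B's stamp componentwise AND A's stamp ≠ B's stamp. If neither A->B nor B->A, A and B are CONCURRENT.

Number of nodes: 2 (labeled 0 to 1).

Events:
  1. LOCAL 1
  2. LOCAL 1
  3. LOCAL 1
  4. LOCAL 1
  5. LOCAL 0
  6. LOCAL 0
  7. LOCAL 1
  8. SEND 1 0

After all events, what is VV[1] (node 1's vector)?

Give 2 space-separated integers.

Initial: VV[0]=[0, 0]
Initial: VV[1]=[0, 0]
Event 1: LOCAL 1: VV[1][1]++ -> VV[1]=[0, 1]
Event 2: LOCAL 1: VV[1][1]++ -> VV[1]=[0, 2]
Event 3: LOCAL 1: VV[1][1]++ -> VV[1]=[0, 3]
Event 4: LOCAL 1: VV[1][1]++ -> VV[1]=[0, 4]
Event 5: LOCAL 0: VV[0][0]++ -> VV[0]=[1, 0]
Event 6: LOCAL 0: VV[0][0]++ -> VV[0]=[2, 0]
Event 7: LOCAL 1: VV[1][1]++ -> VV[1]=[0, 5]
Event 8: SEND 1->0: VV[1][1]++ -> VV[1]=[0, 6], msg_vec=[0, 6]; VV[0]=max(VV[0],msg_vec) then VV[0][0]++ -> VV[0]=[3, 6]
Final vectors: VV[0]=[3, 6]; VV[1]=[0, 6]

Answer: 0 6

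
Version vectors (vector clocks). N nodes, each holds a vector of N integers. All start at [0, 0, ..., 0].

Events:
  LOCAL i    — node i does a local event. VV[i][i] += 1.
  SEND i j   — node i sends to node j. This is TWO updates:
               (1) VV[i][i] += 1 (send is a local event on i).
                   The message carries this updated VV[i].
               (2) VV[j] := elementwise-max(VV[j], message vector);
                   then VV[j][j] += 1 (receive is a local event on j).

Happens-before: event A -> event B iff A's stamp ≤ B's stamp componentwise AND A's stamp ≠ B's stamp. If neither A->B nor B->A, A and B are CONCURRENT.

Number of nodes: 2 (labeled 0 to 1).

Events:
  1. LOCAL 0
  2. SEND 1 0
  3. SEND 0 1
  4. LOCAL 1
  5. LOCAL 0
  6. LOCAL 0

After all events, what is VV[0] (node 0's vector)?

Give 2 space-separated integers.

Answer: 5 1

Derivation:
Initial: VV[0]=[0, 0]
Initial: VV[1]=[0, 0]
Event 1: LOCAL 0: VV[0][0]++ -> VV[0]=[1, 0]
Event 2: SEND 1->0: VV[1][1]++ -> VV[1]=[0, 1], msg_vec=[0, 1]; VV[0]=max(VV[0],msg_vec) then VV[0][0]++ -> VV[0]=[2, 1]
Event 3: SEND 0->1: VV[0][0]++ -> VV[0]=[3, 1], msg_vec=[3, 1]; VV[1]=max(VV[1],msg_vec) then VV[1][1]++ -> VV[1]=[3, 2]
Event 4: LOCAL 1: VV[1][1]++ -> VV[1]=[3, 3]
Event 5: LOCAL 0: VV[0][0]++ -> VV[0]=[4, 1]
Event 6: LOCAL 0: VV[0][0]++ -> VV[0]=[5, 1]
Final vectors: VV[0]=[5, 1]; VV[1]=[3, 3]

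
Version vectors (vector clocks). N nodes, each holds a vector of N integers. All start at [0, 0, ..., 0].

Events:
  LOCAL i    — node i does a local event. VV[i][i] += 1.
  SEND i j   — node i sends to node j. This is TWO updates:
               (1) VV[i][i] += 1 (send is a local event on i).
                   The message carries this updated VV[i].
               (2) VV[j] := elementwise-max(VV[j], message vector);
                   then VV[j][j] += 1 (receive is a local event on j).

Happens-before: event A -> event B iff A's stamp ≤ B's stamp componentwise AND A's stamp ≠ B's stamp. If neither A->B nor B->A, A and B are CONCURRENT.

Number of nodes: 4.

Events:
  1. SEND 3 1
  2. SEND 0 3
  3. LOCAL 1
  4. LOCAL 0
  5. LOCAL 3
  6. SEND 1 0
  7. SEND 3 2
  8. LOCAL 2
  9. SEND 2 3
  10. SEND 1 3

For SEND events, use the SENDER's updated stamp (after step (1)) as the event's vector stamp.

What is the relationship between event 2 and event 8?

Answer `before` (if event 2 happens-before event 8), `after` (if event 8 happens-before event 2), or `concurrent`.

Initial: VV[0]=[0, 0, 0, 0]
Initial: VV[1]=[0, 0, 0, 0]
Initial: VV[2]=[0, 0, 0, 0]
Initial: VV[3]=[0, 0, 0, 0]
Event 1: SEND 3->1: VV[3][3]++ -> VV[3]=[0, 0, 0, 1], msg_vec=[0, 0, 0, 1]; VV[1]=max(VV[1],msg_vec) then VV[1][1]++ -> VV[1]=[0, 1, 0, 1]
Event 2: SEND 0->3: VV[0][0]++ -> VV[0]=[1, 0, 0, 0], msg_vec=[1, 0, 0, 0]; VV[3]=max(VV[3],msg_vec) then VV[3][3]++ -> VV[3]=[1, 0, 0, 2]
Event 3: LOCAL 1: VV[1][1]++ -> VV[1]=[0, 2, 0, 1]
Event 4: LOCAL 0: VV[0][0]++ -> VV[0]=[2, 0, 0, 0]
Event 5: LOCAL 3: VV[3][3]++ -> VV[3]=[1, 0, 0, 3]
Event 6: SEND 1->0: VV[1][1]++ -> VV[1]=[0, 3, 0, 1], msg_vec=[0, 3, 0, 1]; VV[0]=max(VV[0],msg_vec) then VV[0][0]++ -> VV[0]=[3, 3, 0, 1]
Event 7: SEND 3->2: VV[3][3]++ -> VV[3]=[1, 0, 0, 4], msg_vec=[1, 0, 0, 4]; VV[2]=max(VV[2],msg_vec) then VV[2][2]++ -> VV[2]=[1, 0, 1, 4]
Event 8: LOCAL 2: VV[2][2]++ -> VV[2]=[1, 0, 2, 4]
Event 9: SEND 2->3: VV[2][2]++ -> VV[2]=[1, 0, 3, 4], msg_vec=[1, 0, 3, 4]; VV[3]=max(VV[3],msg_vec) then VV[3][3]++ -> VV[3]=[1, 0, 3, 5]
Event 10: SEND 1->3: VV[1][1]++ -> VV[1]=[0, 4, 0, 1], msg_vec=[0, 4, 0, 1]; VV[3]=max(VV[3],msg_vec) then VV[3][3]++ -> VV[3]=[1, 4, 3, 6]
Event 2 stamp: [1, 0, 0, 0]
Event 8 stamp: [1, 0, 2, 4]
[1, 0, 0, 0] <= [1, 0, 2, 4]? True
[1, 0, 2, 4] <= [1, 0, 0, 0]? False
Relation: before

Answer: before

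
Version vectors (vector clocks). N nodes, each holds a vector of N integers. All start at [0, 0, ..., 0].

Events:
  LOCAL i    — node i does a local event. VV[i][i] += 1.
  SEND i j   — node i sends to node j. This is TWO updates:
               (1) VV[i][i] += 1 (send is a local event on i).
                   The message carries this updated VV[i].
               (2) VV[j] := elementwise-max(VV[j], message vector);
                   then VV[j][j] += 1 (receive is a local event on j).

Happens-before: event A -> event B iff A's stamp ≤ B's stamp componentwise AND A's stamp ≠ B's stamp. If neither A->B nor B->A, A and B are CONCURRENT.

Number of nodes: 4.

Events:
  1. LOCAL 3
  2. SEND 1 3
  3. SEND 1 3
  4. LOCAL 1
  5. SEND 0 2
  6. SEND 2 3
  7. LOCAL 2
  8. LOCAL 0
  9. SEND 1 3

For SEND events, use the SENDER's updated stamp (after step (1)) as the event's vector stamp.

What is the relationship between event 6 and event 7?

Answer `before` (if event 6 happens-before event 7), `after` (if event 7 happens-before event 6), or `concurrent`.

Answer: before

Derivation:
Initial: VV[0]=[0, 0, 0, 0]
Initial: VV[1]=[0, 0, 0, 0]
Initial: VV[2]=[0, 0, 0, 0]
Initial: VV[3]=[0, 0, 0, 0]
Event 1: LOCAL 3: VV[3][3]++ -> VV[3]=[0, 0, 0, 1]
Event 2: SEND 1->3: VV[1][1]++ -> VV[1]=[0, 1, 0, 0], msg_vec=[0, 1, 0, 0]; VV[3]=max(VV[3],msg_vec) then VV[3][3]++ -> VV[3]=[0, 1, 0, 2]
Event 3: SEND 1->3: VV[1][1]++ -> VV[1]=[0, 2, 0, 0], msg_vec=[0, 2, 0, 0]; VV[3]=max(VV[3],msg_vec) then VV[3][3]++ -> VV[3]=[0, 2, 0, 3]
Event 4: LOCAL 1: VV[1][1]++ -> VV[1]=[0, 3, 0, 0]
Event 5: SEND 0->2: VV[0][0]++ -> VV[0]=[1, 0, 0, 0], msg_vec=[1, 0, 0, 0]; VV[2]=max(VV[2],msg_vec) then VV[2][2]++ -> VV[2]=[1, 0, 1, 0]
Event 6: SEND 2->3: VV[2][2]++ -> VV[2]=[1, 0, 2, 0], msg_vec=[1, 0, 2, 0]; VV[3]=max(VV[3],msg_vec) then VV[3][3]++ -> VV[3]=[1, 2, 2, 4]
Event 7: LOCAL 2: VV[2][2]++ -> VV[2]=[1, 0, 3, 0]
Event 8: LOCAL 0: VV[0][0]++ -> VV[0]=[2, 0, 0, 0]
Event 9: SEND 1->3: VV[1][1]++ -> VV[1]=[0, 4, 0, 0], msg_vec=[0, 4, 0, 0]; VV[3]=max(VV[3],msg_vec) then VV[3][3]++ -> VV[3]=[1, 4, 2, 5]
Event 6 stamp: [1, 0, 2, 0]
Event 7 stamp: [1, 0, 3, 0]
[1, 0, 2, 0] <= [1, 0, 3, 0]? True
[1, 0, 3, 0] <= [1, 0, 2, 0]? False
Relation: before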